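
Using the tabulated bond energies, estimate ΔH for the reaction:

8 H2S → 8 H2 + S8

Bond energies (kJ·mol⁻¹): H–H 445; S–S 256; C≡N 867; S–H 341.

Bonds broken (reactants):
  S–H: 16 × 341 = 5456
  Σ(broken) = 5456 kJ
Bonds formed (products):
  H–H: 8 × 445 = 3560
  S–S: 8 × 256 = 2048
  Σ(formed) = 5608 kJ
ΔH = Σ(broken) − Σ(formed) = 5456 − 5608 = −152 kJ

ΔH ≈ −152 kJ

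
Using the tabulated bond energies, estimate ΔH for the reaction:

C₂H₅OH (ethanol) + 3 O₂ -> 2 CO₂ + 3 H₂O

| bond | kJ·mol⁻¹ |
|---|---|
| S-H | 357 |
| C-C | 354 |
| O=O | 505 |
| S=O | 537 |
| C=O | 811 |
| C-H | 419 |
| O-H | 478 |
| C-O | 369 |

Bonds broken (reactants):
  C-C: 1 × 354 = 354
  C-H: 5 × 419 = 2095
  C-O: 1 × 369 = 369
  O-H: 1 × 478 = 478
  O=O: 3 × 505 = 1515
  Σ(broken) = 4811 kJ
Bonds formed (products):
  C=O: 4 × 811 = 3244
  O-H: 6 × 478 = 2868
  Σ(formed) = 6112 kJ
ΔH = Σ(broken) − Σ(formed) = 4811 − 6112 = −1301 kJ

ΔH ≈ −1301 kJ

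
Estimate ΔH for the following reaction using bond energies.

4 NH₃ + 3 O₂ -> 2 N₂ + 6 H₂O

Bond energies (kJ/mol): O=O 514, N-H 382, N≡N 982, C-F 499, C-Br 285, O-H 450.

ΔH ≈ −1238 kJ

Bonds broken (reactants):
  N-H: 12 × 382 = 4584
  O=O: 3 × 514 = 1542
  Σ(broken) = 6126 kJ
Bonds formed (products):
  N≡N: 2 × 982 = 1964
  O-H: 12 × 450 = 5400
  Σ(formed) = 7364 kJ
ΔH = Σ(broken) − Σ(formed) = 6126 − 7364 = −1238 kJ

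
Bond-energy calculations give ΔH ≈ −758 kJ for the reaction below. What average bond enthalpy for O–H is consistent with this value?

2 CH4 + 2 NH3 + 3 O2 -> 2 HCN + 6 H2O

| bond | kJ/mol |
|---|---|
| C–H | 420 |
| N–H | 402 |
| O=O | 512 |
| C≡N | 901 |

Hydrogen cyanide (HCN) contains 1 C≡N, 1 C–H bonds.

Let D be the O–H bond energy.
Σ(broken) = 8×420 + 6×402 + 3×512 = 7308
Σ(formed) = 2×901 + 2×420 + 12×D = 2642 + 12D
ΔH = Σ(broken) − Σ(formed) = (7308) − (2642 + 12D) = +4666 − 12D
Setting this equal to −758 kJ gives 12D = 5424, so D = 452 kJ/mol.

D(O–H) ≈ 452 kJ/mol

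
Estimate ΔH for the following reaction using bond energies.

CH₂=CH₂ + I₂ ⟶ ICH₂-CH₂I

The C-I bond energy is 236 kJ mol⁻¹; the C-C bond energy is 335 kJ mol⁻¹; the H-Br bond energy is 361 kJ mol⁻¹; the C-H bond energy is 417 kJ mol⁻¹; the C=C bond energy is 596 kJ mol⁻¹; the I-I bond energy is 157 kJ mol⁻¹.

ΔH ≈ −54 kJ

Bonds broken (reactants):
  C-H: 4 × 417 = 1668
  C=C: 1 × 596 = 596
  I-I: 1 × 157 = 157
  Σ(broken) = 2421 kJ
Bonds formed (products):
  C-C: 1 × 335 = 335
  C-H: 4 × 417 = 1668
  C-I: 2 × 236 = 472
  Σ(formed) = 2475 kJ
ΔH = Σ(broken) − Σ(formed) = 2421 − 2475 = −54 kJ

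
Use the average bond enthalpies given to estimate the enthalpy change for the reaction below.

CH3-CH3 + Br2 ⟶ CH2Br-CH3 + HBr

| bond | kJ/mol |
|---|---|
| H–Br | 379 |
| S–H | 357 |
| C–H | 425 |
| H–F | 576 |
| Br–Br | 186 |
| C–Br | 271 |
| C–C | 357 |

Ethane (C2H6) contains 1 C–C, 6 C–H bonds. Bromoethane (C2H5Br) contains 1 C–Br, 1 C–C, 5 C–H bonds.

Bonds broken (reactants):
  Br–Br: 1 × 186 = 186
  C–C: 1 × 357 = 357
  C–H: 6 × 425 = 2550
  Σ(broken) = 3093 kJ
Bonds formed (products):
  C–Br: 1 × 271 = 271
  C–C: 1 × 357 = 357
  C–H: 5 × 425 = 2125
  H–Br: 1 × 379 = 379
  Σ(formed) = 3132 kJ
ΔH = Σ(broken) − Σ(formed) = 3093 − 3132 = −39 kJ

ΔH ≈ −39 kJ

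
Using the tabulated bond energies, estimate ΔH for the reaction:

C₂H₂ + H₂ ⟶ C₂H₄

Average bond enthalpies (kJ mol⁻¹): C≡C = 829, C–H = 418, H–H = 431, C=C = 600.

ΔH ≈ −176 kJ

Bonds broken (reactants):
  C≡C: 1 × 829 = 829
  C–H: 2 × 418 = 836
  H–H: 1 × 431 = 431
  Σ(broken) = 2096 kJ
Bonds formed (products):
  C–H: 4 × 418 = 1672
  C=C: 1 × 600 = 600
  Σ(formed) = 2272 kJ
ΔH = Σ(broken) − Σ(formed) = 2096 − 2272 = −176 kJ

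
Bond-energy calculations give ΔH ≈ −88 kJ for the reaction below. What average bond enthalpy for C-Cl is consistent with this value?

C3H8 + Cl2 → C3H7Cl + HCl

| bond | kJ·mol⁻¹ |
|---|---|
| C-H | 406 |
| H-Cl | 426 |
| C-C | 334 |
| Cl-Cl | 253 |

D(C-Cl) ≈ 321 kJ/mol

Let D be the C-Cl bond energy.
Σ(broken) = 2×334 + 8×406 + 1×253 = 4169
Σ(formed) = 2×334 + 1×D + 7×406 + 1×426 = 3936 + D
ΔH = Σ(broken) − Σ(formed) = (4169) − (3936 + D) = +233 − D
Setting this equal to −88 kJ gives D = 321 kJ/mol.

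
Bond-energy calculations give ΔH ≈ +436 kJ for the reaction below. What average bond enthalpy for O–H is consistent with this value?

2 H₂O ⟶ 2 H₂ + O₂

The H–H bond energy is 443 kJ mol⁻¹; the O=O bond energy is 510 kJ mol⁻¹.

Let D be the O–H bond energy.
Σ(broken) = 4×D = 4D
Σ(formed) = 2×443 + 1×510 = 1396
ΔH = Σ(broken) − Σ(formed) = (4D) − (1396) = −1396 + 4D
Setting this equal to +436 kJ gives 4D = 1832, so D = 458 kJ/mol.

D(O–H) ≈ 458 kJ/mol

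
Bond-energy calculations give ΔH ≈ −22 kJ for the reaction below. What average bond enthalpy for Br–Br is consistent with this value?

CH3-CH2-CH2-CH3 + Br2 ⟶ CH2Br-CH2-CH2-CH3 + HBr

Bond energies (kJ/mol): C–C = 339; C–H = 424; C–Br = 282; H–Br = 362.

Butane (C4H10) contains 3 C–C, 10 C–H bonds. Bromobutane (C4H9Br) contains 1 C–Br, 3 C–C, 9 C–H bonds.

D(Br–Br) ≈ 198 kJ/mol

Let D be the Br–Br bond energy.
Σ(broken) = 1×D + 3×339 + 10×424 = 5257 + D
Σ(formed) = 1×282 + 3×339 + 9×424 + 1×362 = 5477
ΔH = Σ(broken) − Σ(formed) = (5257 + D) − (5477) = −220 + D
Setting this equal to −22 kJ gives D = 198 kJ/mol.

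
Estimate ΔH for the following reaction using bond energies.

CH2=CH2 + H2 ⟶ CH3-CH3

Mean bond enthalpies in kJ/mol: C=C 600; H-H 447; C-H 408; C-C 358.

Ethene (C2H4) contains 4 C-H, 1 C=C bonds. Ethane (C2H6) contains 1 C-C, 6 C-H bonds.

Bonds broken (reactants):
  C-H: 4 × 408 = 1632
  C=C: 1 × 600 = 600
  H-H: 1 × 447 = 447
  Σ(broken) = 2679 kJ
Bonds formed (products):
  C-C: 1 × 358 = 358
  C-H: 6 × 408 = 2448
  Σ(formed) = 2806 kJ
ΔH = Σ(broken) − Σ(formed) = 2679 − 2806 = −127 kJ

ΔH ≈ −127 kJ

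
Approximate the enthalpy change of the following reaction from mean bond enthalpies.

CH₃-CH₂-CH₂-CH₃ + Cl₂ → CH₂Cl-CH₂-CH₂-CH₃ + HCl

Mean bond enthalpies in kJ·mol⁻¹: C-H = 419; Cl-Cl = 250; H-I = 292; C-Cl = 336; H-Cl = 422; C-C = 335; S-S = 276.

Bonds broken (reactants):
  C-C: 3 × 335 = 1005
  C-H: 10 × 419 = 4190
  Cl-Cl: 1 × 250 = 250
  Σ(broken) = 5445 kJ
Bonds formed (products):
  C-C: 3 × 335 = 1005
  C-Cl: 1 × 336 = 336
  C-H: 9 × 419 = 3771
  H-Cl: 1 × 422 = 422
  Σ(formed) = 5534 kJ
ΔH = Σ(broken) − Σ(formed) = 5445 − 5534 = −89 kJ

ΔH ≈ −89 kJ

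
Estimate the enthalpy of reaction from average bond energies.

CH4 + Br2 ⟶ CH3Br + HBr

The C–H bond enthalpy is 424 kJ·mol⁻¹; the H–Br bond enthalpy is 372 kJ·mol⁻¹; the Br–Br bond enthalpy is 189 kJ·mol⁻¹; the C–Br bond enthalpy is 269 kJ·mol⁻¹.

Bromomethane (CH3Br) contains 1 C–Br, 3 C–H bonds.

Bonds broken (reactants):
  Br–Br: 1 × 189 = 189
  C–H: 4 × 424 = 1696
  Σ(broken) = 1885 kJ
Bonds formed (products):
  C–Br: 1 × 269 = 269
  C–H: 3 × 424 = 1272
  H–Br: 1 × 372 = 372
  Σ(formed) = 1913 kJ
ΔH = Σ(broken) − Σ(formed) = 1885 − 1913 = −28 kJ

ΔH ≈ −28 kJ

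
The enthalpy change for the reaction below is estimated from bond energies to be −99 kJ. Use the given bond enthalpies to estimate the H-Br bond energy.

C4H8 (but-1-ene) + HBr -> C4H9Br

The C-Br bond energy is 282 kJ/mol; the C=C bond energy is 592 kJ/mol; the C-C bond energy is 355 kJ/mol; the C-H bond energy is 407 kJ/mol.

D(H-Br) ≈ 353 kJ/mol

Let D be the H-Br bond energy.
Σ(broken) = 2×355 + 8×407 + 1×592 + 1×D = 4558 + D
Σ(formed) = 1×282 + 3×355 + 9×407 = 5010
ΔH = Σ(broken) − Σ(formed) = (4558 + D) − (5010) = −452 + D
Setting this equal to −99 kJ gives D = 353 kJ/mol.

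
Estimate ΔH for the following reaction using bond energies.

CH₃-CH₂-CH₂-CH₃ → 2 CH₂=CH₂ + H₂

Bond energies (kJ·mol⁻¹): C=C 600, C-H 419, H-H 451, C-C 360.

Bonds broken (reactants):
  C-C: 3 × 360 = 1080
  C-H: 10 × 419 = 4190
  Σ(broken) = 5270 kJ
Bonds formed (products):
  C-H: 8 × 419 = 3352
  C=C: 2 × 600 = 1200
  H-H: 1 × 451 = 451
  Σ(formed) = 5003 kJ
ΔH = Σ(broken) − Σ(formed) = 5270 − 5003 = +267 kJ

ΔH ≈ +267 kJ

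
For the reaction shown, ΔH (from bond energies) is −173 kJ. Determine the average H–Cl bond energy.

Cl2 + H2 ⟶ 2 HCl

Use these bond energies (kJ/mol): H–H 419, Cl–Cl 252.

D(H–Cl) ≈ 422 kJ/mol

Let D be the H–Cl bond energy.
Σ(broken) = 1×252 + 1×419 = 671
Σ(formed) = 2×D = 2D
ΔH = Σ(broken) − Σ(formed) = (671) − (2D) = +671 − 2D
Setting this equal to −173 kJ gives 2D = 844, so D = 422 kJ/mol.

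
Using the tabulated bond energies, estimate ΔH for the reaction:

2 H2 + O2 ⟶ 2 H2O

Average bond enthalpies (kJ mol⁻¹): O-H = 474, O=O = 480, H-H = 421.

Bonds broken (reactants):
  H-H: 2 × 421 = 842
  O=O: 1 × 480 = 480
  Σ(broken) = 1322 kJ
Bonds formed (products):
  O-H: 4 × 474 = 1896
  Σ(formed) = 1896 kJ
ΔH = Σ(broken) − Σ(formed) = 1322 − 1896 = −574 kJ

ΔH ≈ −574 kJ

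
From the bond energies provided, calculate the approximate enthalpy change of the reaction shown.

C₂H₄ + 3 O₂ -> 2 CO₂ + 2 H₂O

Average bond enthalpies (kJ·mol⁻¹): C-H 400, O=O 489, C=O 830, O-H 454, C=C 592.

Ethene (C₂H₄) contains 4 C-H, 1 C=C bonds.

ΔH ≈ −1477 kJ

Bonds broken (reactants):
  C-H: 4 × 400 = 1600
  C=C: 1 × 592 = 592
  O=O: 3 × 489 = 1467
  Σ(broken) = 3659 kJ
Bonds formed (products):
  C=O: 4 × 830 = 3320
  O-H: 4 × 454 = 1816
  Σ(formed) = 5136 kJ
ΔH = Σ(broken) − Σ(formed) = 3659 − 5136 = −1477 kJ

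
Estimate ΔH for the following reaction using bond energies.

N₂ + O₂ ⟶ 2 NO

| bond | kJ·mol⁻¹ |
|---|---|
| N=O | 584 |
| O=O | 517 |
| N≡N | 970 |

ΔH ≈ +319 kJ

Bonds broken (reactants):
  N≡N: 1 × 970 = 970
  O=O: 1 × 517 = 517
  Σ(broken) = 1487 kJ
Bonds formed (products):
  N=O: 2 × 584 = 1168
  Σ(formed) = 1168 kJ
ΔH = Σ(broken) − Σ(formed) = 1487 − 1168 = +319 kJ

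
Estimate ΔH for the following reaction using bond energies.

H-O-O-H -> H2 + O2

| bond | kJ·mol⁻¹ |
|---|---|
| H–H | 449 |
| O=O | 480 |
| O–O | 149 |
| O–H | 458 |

ΔH ≈ +136 kJ

Bonds broken (reactants):
  O–H: 2 × 458 = 916
  O–O: 1 × 149 = 149
  Σ(broken) = 1065 kJ
Bonds formed (products):
  H–H: 1 × 449 = 449
  O=O: 1 × 480 = 480
  Σ(formed) = 929 kJ
ΔH = Σ(broken) − Σ(formed) = 1065 − 929 = +136 kJ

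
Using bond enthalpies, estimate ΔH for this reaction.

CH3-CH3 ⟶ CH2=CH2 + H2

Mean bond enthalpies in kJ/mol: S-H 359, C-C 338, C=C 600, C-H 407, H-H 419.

ΔH ≈ +133 kJ

Bonds broken (reactants):
  C-C: 1 × 338 = 338
  C-H: 6 × 407 = 2442
  Σ(broken) = 2780 kJ
Bonds formed (products):
  C-H: 4 × 407 = 1628
  C=C: 1 × 600 = 600
  H-H: 1 × 419 = 419
  Σ(formed) = 2647 kJ
ΔH = Σ(broken) − Σ(formed) = 2780 − 2647 = +133 kJ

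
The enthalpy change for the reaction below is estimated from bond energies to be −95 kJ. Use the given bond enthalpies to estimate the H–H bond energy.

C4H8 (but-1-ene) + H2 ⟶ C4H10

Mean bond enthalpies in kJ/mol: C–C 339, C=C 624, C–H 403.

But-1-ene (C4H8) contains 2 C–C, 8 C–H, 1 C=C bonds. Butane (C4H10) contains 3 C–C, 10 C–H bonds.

Let D be the H–H bond energy.
Σ(broken) = 2×339 + 8×403 + 1×624 + 1×D = 4526 + D
Σ(formed) = 3×339 + 10×403 = 5047
ΔH = Σ(broken) − Σ(formed) = (4526 + D) − (5047) = −521 + D
Setting this equal to −95 kJ gives D = 426 kJ/mol.

D(H–H) ≈ 426 kJ/mol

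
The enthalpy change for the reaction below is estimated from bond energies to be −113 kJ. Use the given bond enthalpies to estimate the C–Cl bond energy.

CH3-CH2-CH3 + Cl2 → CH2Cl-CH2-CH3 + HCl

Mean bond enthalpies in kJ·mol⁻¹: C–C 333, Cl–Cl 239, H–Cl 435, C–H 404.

Let D be the C–Cl bond energy.
Σ(broken) = 2×333 + 8×404 + 1×239 = 4137
Σ(formed) = 2×333 + 1×D + 7×404 + 1×435 = 3929 + D
ΔH = Σ(broken) − Σ(formed) = (4137) − (3929 + D) = +208 − D
Setting this equal to −113 kJ gives D = 321 kJ/mol.

D(C–Cl) ≈ 321 kJ/mol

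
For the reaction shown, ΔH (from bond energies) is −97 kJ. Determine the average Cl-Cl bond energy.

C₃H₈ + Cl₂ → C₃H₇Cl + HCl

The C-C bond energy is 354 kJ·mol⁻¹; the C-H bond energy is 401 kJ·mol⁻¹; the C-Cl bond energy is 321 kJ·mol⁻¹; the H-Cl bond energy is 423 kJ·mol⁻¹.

D(Cl-Cl) ≈ 246 kJ/mol

Let D be the Cl-Cl bond energy.
Σ(broken) = 2×354 + 8×401 + 1×D = 3916 + D
Σ(formed) = 2×354 + 1×321 + 7×401 + 1×423 = 4259
ΔH = Σ(broken) − Σ(formed) = (3916 + D) − (4259) = −343 + D
Setting this equal to −97 kJ gives D = 246 kJ/mol.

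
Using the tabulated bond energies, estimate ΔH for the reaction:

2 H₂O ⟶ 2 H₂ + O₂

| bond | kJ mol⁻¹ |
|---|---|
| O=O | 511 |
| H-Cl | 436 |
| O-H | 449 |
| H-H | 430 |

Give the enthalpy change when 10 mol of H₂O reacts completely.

ΔH = +2125 kJ

Bonds broken (reactants):
  O-H: 4 × 449 = 1796
  Σ(broken) = 1796 kJ
Bonds formed (products):
  H-H: 2 × 430 = 860
  O=O: 1 × 511 = 511
  Σ(formed) = 1371 kJ
ΔH = Σ(broken) − Σ(formed) = 1796 − 1371 = +425 kJ
For 5× the reaction as written: 5 × (+425) = +2125 kJ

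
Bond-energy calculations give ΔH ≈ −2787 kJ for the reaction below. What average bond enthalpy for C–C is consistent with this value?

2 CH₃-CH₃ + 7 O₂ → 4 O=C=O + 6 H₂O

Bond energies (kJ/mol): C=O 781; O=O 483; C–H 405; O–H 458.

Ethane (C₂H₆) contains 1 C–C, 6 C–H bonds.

Let D be the C–C bond energy.
Σ(broken) = 2×D + 12×405 + 7×483 = 8241 + 2D
Σ(formed) = 8×781 + 12×458 = 11744
ΔH = Σ(broken) − Σ(formed) = (8241 + 2D) − (11744) = −3503 + 2D
Setting this equal to −2787 kJ gives 2D = 716, so D = 358 kJ/mol.

D(C–C) ≈ 358 kJ/mol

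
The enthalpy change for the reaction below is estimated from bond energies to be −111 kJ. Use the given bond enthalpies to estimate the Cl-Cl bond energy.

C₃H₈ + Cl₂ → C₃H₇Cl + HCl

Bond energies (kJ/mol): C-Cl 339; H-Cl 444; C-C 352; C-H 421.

D(Cl-Cl) ≈ 251 kJ/mol

Let D be the Cl-Cl bond energy.
Σ(broken) = 2×352 + 8×421 + 1×D = 4072 + D
Σ(formed) = 2×352 + 1×339 + 7×421 + 1×444 = 4434
ΔH = Σ(broken) − Σ(formed) = (4072 + D) − (4434) = −362 + D
Setting this equal to −111 kJ gives D = 251 kJ/mol.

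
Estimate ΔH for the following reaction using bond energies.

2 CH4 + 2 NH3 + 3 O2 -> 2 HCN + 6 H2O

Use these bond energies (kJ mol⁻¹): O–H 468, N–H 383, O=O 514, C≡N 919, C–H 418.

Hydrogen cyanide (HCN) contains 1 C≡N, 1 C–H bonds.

Bonds broken (reactants):
  C–H: 8 × 418 = 3344
  N–H: 6 × 383 = 2298
  O=O: 3 × 514 = 1542
  Σ(broken) = 7184 kJ
Bonds formed (products):
  C≡N: 2 × 919 = 1838
  C–H: 2 × 418 = 836
  O–H: 12 × 468 = 5616
  Σ(formed) = 8290 kJ
ΔH = Σ(broken) − Σ(formed) = 7184 − 8290 = −1106 kJ

ΔH ≈ −1106 kJ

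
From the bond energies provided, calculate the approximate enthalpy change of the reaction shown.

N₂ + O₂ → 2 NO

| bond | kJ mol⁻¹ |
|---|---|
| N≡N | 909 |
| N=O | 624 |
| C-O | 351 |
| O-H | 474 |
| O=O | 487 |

ΔH ≈ +148 kJ

Bonds broken (reactants):
  N≡N: 1 × 909 = 909
  O=O: 1 × 487 = 487
  Σ(broken) = 1396 kJ
Bonds formed (products):
  N=O: 2 × 624 = 1248
  Σ(formed) = 1248 kJ
ΔH = Σ(broken) − Σ(formed) = 1396 − 1248 = +148 kJ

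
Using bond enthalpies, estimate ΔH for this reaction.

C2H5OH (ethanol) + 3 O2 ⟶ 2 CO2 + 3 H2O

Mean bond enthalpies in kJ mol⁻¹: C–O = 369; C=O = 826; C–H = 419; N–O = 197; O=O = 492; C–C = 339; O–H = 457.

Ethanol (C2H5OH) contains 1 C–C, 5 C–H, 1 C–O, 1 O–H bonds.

ΔH ≈ −1310 kJ

Bonds broken (reactants):
  C–C: 1 × 339 = 339
  C–H: 5 × 419 = 2095
  C–O: 1 × 369 = 369
  O–H: 1 × 457 = 457
  O=O: 3 × 492 = 1476
  Σ(broken) = 4736 kJ
Bonds formed (products):
  C=O: 4 × 826 = 3304
  O–H: 6 × 457 = 2742
  Σ(formed) = 6046 kJ
ΔH = Σ(broken) − Σ(formed) = 4736 − 6046 = −1310 kJ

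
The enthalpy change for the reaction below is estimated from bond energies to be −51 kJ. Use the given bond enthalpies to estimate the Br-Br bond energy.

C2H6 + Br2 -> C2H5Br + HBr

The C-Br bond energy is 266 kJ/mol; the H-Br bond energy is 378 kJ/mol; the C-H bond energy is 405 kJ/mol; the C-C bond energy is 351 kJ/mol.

D(Br-Br) ≈ 188 kJ/mol

Let D be the Br-Br bond energy.
Σ(broken) = 1×D + 1×351 + 6×405 = 2781 + D
Σ(formed) = 1×266 + 1×351 + 5×405 + 1×378 = 3020
ΔH = Σ(broken) − Σ(formed) = (2781 + D) − (3020) = −239 + D
Setting this equal to −51 kJ gives D = 188 kJ/mol.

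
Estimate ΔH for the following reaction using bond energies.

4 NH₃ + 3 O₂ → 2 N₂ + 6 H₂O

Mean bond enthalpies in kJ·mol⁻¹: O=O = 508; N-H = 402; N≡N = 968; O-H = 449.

Bonds broken (reactants):
  N-H: 12 × 402 = 4824
  O=O: 3 × 508 = 1524
  Σ(broken) = 6348 kJ
Bonds formed (products):
  N≡N: 2 × 968 = 1936
  O-H: 12 × 449 = 5388
  Σ(formed) = 7324 kJ
ΔH = Σ(broken) − Σ(formed) = 6348 − 7324 = −976 kJ

ΔH ≈ −976 kJ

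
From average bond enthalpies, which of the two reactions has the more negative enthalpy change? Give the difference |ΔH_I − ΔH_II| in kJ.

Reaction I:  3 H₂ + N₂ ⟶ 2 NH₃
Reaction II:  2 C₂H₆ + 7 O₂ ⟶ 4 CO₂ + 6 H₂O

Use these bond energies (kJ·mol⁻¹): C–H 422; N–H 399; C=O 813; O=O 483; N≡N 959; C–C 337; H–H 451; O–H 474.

Reaction II, by 2991 kJ

Reaction I:
  Bonds broken (reactants):
    H–H: 3 × 451 = 1353
    N≡N: 1 × 959 = 959
    Σ(broken) = 2312 kJ
  Bonds formed (products):
    N–H: 6 × 399 = 2394
    Σ(formed) = 2394 kJ
  ΔH_I = 2312 − 2394 = −82 kJ
Reaction II:
  Bonds broken (reactants):
    C–C: 2 × 337 = 674
    C–H: 12 × 422 = 5064
    O=O: 7 × 483 = 3381
    Σ(broken) = 9119 kJ
  Bonds formed (products):
    C=O: 8 × 813 = 6504
    O–H: 12 × 474 = 5688
    Σ(formed) = 12192 kJ
  ΔH_II = 9119 − 12192 = −3073 kJ
ΔH_I − ΔH_II = +2991 kJ, so reaction II has the more negative ΔH; |ΔH_I − ΔH_II| = 2991 kJ.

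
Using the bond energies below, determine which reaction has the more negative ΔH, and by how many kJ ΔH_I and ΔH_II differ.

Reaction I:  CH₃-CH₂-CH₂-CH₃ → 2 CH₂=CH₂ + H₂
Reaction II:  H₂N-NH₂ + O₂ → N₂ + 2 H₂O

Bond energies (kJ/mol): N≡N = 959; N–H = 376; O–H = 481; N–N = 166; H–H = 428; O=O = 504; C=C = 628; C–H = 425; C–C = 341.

Reaction II, by 898 kJ

Reaction I:
  Bonds broken (reactants):
    C–C: 3 × 341 = 1023
    C–H: 10 × 425 = 4250
    Σ(broken) = 5273 kJ
  Bonds formed (products):
    C–H: 8 × 425 = 3400
    C=C: 2 × 628 = 1256
    H–H: 1 × 428 = 428
    Σ(formed) = 5084 kJ
  ΔH_I = 5273 − 5084 = +189 kJ
Reaction II:
  Bonds broken (reactants):
    N–H: 4 × 376 = 1504
    N–N: 1 × 166 = 166
    O=O: 1 × 504 = 504
    Σ(broken) = 2174 kJ
  Bonds formed (products):
    N≡N: 1 × 959 = 959
    O–H: 4 × 481 = 1924
    Σ(formed) = 2883 kJ
  ΔH_II = 2174 − 2883 = −709 kJ
ΔH_I − ΔH_II = +898 kJ, so reaction II has the more negative ΔH; |ΔH_I − ΔH_II| = 898 kJ.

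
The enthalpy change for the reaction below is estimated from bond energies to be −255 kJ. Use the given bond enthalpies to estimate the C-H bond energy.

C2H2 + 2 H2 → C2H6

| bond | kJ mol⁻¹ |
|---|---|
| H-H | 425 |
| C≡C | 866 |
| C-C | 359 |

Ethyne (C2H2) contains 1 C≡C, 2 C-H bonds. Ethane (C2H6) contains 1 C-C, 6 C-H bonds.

D(C-H) ≈ 403 kJ/mol

Let D be the C-H bond energy.
Σ(broken) = 1×866 + 2×D + 2×425 = 1716 + 2D
Σ(formed) = 1×359 + 6×D = 359 + 6D
ΔH = Σ(broken) − Σ(formed) = (1716 + 2D) − (359 + 6D) = +1357 − 4D
Setting this equal to −255 kJ gives 4D = 1612, so D = 403 kJ/mol.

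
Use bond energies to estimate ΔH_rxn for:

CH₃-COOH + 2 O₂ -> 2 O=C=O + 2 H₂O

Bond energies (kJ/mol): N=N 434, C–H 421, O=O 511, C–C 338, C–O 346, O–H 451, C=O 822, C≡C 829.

Bonds broken (reactants):
  C–C: 1 × 338 = 338
  C–H: 3 × 421 = 1263
  C–O: 1 × 346 = 346
  C=O: 1 × 822 = 822
  O–H: 1 × 451 = 451
  O=O: 2 × 511 = 1022
  Σ(broken) = 4242 kJ
Bonds formed (products):
  C=O: 4 × 822 = 3288
  O–H: 4 × 451 = 1804
  Σ(formed) = 5092 kJ
ΔH = Σ(broken) − Σ(formed) = 4242 − 5092 = −850 kJ

ΔH ≈ −850 kJ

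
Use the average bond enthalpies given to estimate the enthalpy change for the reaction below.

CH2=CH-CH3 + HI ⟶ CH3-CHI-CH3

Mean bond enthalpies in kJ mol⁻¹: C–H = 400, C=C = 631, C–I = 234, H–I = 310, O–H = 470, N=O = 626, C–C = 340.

ΔH ≈ −33 kJ

Bonds broken (reactants):
  C–C: 1 × 340 = 340
  C–H: 6 × 400 = 2400
  C=C: 1 × 631 = 631
  H–I: 1 × 310 = 310
  Σ(broken) = 3681 kJ
Bonds formed (products):
  C–C: 2 × 340 = 680
  C–H: 7 × 400 = 2800
  C–I: 1 × 234 = 234
  Σ(formed) = 3714 kJ
ΔH = Σ(broken) − Σ(formed) = 3681 − 3714 = −33 kJ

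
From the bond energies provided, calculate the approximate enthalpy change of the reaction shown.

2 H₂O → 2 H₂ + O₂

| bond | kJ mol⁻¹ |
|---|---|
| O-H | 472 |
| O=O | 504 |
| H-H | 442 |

ΔH ≈ +500 kJ

Bonds broken (reactants):
  O-H: 4 × 472 = 1888
  Σ(broken) = 1888 kJ
Bonds formed (products):
  H-H: 2 × 442 = 884
  O=O: 1 × 504 = 504
  Σ(formed) = 1388 kJ
ΔH = Σ(broken) − Σ(formed) = 1888 − 1388 = +500 kJ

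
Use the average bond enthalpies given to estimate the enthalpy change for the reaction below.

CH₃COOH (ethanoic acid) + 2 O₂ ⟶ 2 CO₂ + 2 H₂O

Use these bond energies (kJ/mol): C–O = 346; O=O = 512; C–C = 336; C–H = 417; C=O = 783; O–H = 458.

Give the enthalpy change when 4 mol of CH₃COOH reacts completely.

Bonds broken (reactants):
  C–C: 1 × 336 = 336
  C–H: 3 × 417 = 1251
  C–O: 1 × 346 = 346
  C=O: 1 × 783 = 783
  O–H: 1 × 458 = 458
  O=O: 2 × 512 = 1024
  Σ(broken) = 4198 kJ
Bonds formed (products):
  C=O: 4 × 783 = 3132
  O–H: 4 × 458 = 1832
  Σ(formed) = 4964 kJ
ΔH = Σ(broken) − Σ(formed) = 4198 − 4964 = −766 kJ
For 4× the reaction as written: 4 × (−766) = −3064 kJ

ΔH = −3064 kJ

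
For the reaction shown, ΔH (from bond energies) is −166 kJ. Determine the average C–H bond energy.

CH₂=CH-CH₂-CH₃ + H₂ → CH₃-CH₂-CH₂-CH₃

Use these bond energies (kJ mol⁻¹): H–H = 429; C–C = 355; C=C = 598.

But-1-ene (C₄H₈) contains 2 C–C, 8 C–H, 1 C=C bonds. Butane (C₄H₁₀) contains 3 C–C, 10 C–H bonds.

Let D be the C–H bond energy.
Σ(broken) = 2×355 + 8×D + 1×598 + 1×429 = 1737 + 8D
Σ(formed) = 3×355 + 10×D = 1065 + 10D
ΔH = Σ(broken) − Σ(formed) = (1737 + 8D) − (1065 + 10D) = +672 − 2D
Setting this equal to −166 kJ gives 2D = 838, so D = 419 kJ/mol.

D(C–H) ≈ 419 kJ/mol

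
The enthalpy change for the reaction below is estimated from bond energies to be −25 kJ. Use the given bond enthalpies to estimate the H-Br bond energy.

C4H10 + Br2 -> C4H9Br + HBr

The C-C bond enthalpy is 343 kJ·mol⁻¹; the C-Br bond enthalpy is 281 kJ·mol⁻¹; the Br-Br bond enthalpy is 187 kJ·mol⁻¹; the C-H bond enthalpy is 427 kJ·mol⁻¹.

D(H-Br) ≈ 358 kJ/mol

Let D be the H-Br bond energy.
Σ(broken) = 1×187 + 3×343 + 10×427 = 5486
Σ(formed) = 1×281 + 3×343 + 9×427 + 1×D = 5153 + D
ΔH = Σ(broken) − Σ(formed) = (5486) − (5153 + D) = +333 − D
Setting this equal to −25 kJ gives D = 358 kJ/mol.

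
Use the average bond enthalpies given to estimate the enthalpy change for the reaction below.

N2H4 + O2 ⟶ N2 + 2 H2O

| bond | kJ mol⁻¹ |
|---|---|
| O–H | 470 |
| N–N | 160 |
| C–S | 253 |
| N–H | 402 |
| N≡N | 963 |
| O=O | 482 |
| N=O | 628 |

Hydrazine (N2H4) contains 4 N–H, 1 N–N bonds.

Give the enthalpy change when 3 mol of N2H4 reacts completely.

Bonds broken (reactants):
  N–H: 4 × 402 = 1608
  N–N: 1 × 160 = 160
  O=O: 1 × 482 = 482
  Σ(broken) = 2250 kJ
Bonds formed (products):
  N≡N: 1 × 963 = 963
  O–H: 4 × 470 = 1880
  Σ(formed) = 2843 kJ
ΔH = Σ(broken) − Σ(formed) = 2250 − 2843 = −593 kJ
For 3× the reaction as written: 3 × (−593) = −1779 kJ

ΔH = −1779 kJ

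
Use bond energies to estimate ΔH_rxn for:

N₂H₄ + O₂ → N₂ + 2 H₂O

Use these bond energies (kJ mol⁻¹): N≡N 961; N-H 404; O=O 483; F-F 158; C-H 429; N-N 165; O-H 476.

ΔH ≈ −601 kJ

Bonds broken (reactants):
  N-H: 4 × 404 = 1616
  N-N: 1 × 165 = 165
  O=O: 1 × 483 = 483
  Σ(broken) = 2264 kJ
Bonds formed (products):
  N≡N: 1 × 961 = 961
  O-H: 4 × 476 = 1904
  Σ(formed) = 2865 kJ
ΔH = Σ(broken) − Σ(formed) = 2264 − 2865 = −601 kJ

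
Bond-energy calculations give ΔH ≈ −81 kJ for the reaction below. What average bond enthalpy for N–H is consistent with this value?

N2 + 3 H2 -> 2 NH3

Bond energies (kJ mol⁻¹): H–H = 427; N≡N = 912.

Let D be the N–H bond energy.
Σ(broken) = 3×427 + 1×912 = 2193
Σ(formed) = 6×D = 6D
ΔH = Σ(broken) − Σ(formed) = (2193) − (6D) = +2193 − 6D
Setting this equal to −81 kJ gives 6D = 2274, so D = 379 kJ/mol.

D(N–H) ≈ 379 kJ/mol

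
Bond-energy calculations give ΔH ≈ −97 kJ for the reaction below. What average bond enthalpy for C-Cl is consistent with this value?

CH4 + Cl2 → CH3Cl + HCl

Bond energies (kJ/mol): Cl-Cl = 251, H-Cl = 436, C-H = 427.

D(C-Cl) ≈ 339 kJ/mol

Let D be the C-Cl bond energy.
Σ(broken) = 4×427 + 1×251 = 1959
Σ(formed) = 1×D + 3×427 + 1×436 = 1717 + D
ΔH = Σ(broken) − Σ(formed) = (1959) − (1717 + D) = +242 − D
Setting this equal to −97 kJ gives D = 339 kJ/mol.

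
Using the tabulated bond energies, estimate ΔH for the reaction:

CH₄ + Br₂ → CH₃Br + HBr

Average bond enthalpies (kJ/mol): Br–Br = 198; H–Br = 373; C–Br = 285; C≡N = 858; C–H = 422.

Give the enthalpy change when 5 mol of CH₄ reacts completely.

Bonds broken (reactants):
  Br–Br: 1 × 198 = 198
  C–H: 4 × 422 = 1688
  Σ(broken) = 1886 kJ
Bonds formed (products):
  C–Br: 1 × 285 = 285
  C–H: 3 × 422 = 1266
  H–Br: 1 × 373 = 373
  Σ(formed) = 1924 kJ
ΔH = Σ(broken) − Σ(formed) = 1886 − 1924 = −38 kJ
For 5× the reaction as written: 5 × (−38) = −190 kJ

ΔH = −190 kJ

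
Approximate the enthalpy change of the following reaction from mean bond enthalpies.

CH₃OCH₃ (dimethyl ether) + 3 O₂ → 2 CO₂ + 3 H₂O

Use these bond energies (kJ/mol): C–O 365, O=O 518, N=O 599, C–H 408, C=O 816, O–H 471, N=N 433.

ΔH ≈ −1358 kJ

Bonds broken (reactants):
  C–H: 6 × 408 = 2448
  C–O: 2 × 365 = 730
  O=O: 3 × 518 = 1554
  Σ(broken) = 4732 kJ
Bonds formed (products):
  C=O: 4 × 816 = 3264
  O–H: 6 × 471 = 2826
  Σ(formed) = 6090 kJ
ΔH = Σ(broken) − Σ(formed) = 4732 − 6090 = −1358 kJ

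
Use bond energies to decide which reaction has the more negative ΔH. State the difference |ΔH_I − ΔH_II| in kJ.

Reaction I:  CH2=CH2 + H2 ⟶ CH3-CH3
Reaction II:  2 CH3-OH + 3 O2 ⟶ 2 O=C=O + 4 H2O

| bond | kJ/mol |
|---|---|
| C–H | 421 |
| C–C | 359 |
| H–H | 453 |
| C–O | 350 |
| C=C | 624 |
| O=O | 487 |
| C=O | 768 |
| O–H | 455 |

Reaction II, by 991 kJ

Reaction I:
  Bonds broken (reactants):
    C–H: 4 × 421 = 1684
    C=C: 1 × 624 = 624
    H–H: 1 × 453 = 453
    Σ(broken) = 2761 kJ
  Bonds formed (products):
    C–C: 1 × 359 = 359
    C–H: 6 × 421 = 2526
    Σ(formed) = 2885 kJ
  ΔH_I = 2761 − 2885 = −124 kJ
Reaction II:
  Bonds broken (reactants):
    C–H: 6 × 421 = 2526
    C–O: 2 × 350 = 700
    O–H: 2 × 455 = 910
    O=O: 3 × 487 = 1461
    Σ(broken) = 5597 kJ
  Bonds formed (products):
    C=O: 4 × 768 = 3072
    O–H: 8 × 455 = 3640
    Σ(formed) = 6712 kJ
  ΔH_II = 5597 − 6712 = −1115 kJ
ΔH_I − ΔH_II = +991 kJ, so reaction II has the more negative ΔH; |ΔH_I − ΔH_II| = 991 kJ.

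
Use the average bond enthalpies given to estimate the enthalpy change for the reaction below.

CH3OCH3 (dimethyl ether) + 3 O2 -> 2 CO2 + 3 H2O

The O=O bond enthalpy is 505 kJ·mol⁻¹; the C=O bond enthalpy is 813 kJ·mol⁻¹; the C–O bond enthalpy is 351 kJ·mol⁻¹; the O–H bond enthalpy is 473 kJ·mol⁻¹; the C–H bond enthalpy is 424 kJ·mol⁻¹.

ΔH ≈ −1329 kJ

Bonds broken (reactants):
  C–H: 6 × 424 = 2544
  C–O: 2 × 351 = 702
  O=O: 3 × 505 = 1515
  Σ(broken) = 4761 kJ
Bonds formed (products):
  C=O: 4 × 813 = 3252
  O–H: 6 × 473 = 2838
  Σ(formed) = 6090 kJ
ΔH = Σ(broken) − Σ(formed) = 4761 − 6090 = −1329 kJ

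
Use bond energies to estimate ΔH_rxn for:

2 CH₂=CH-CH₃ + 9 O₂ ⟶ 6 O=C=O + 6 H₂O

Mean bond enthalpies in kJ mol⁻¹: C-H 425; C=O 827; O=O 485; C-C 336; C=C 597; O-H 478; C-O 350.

ΔH ≈ −4329 kJ

Bonds broken (reactants):
  C-C: 2 × 336 = 672
  C-H: 12 × 425 = 5100
  C=C: 2 × 597 = 1194
  O=O: 9 × 485 = 4365
  Σ(broken) = 11331 kJ
Bonds formed (products):
  C=O: 12 × 827 = 9924
  O-H: 12 × 478 = 5736
  Σ(formed) = 15660 kJ
ΔH = Σ(broken) − Σ(formed) = 11331 − 15660 = −4329 kJ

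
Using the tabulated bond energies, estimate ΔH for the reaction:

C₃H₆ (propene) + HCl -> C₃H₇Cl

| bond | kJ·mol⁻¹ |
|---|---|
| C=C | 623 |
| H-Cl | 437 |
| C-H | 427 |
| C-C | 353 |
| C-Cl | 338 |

Bonds broken (reactants):
  C-C: 1 × 353 = 353
  C-H: 6 × 427 = 2562
  C=C: 1 × 623 = 623
  H-Cl: 1 × 437 = 437
  Σ(broken) = 3975 kJ
Bonds formed (products):
  C-C: 2 × 353 = 706
  C-Cl: 1 × 338 = 338
  C-H: 7 × 427 = 2989
  Σ(formed) = 4033 kJ
ΔH = Σ(broken) − Σ(formed) = 3975 − 4033 = −58 kJ

ΔH ≈ −58 kJ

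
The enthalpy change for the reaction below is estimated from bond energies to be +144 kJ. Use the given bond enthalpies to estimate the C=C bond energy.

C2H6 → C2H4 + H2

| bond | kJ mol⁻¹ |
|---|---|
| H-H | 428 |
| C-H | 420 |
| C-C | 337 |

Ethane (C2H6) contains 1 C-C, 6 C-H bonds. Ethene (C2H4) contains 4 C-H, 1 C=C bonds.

D(C=C) ≈ 605 kJ/mol

Let D be the C=C bond energy.
Σ(broken) = 1×337 + 6×420 = 2857
Σ(formed) = 4×420 + 1×D + 1×428 = 2108 + D
ΔH = Σ(broken) − Σ(formed) = (2857) − (2108 + D) = +749 − D
Setting this equal to +144 kJ gives D = 605 kJ/mol.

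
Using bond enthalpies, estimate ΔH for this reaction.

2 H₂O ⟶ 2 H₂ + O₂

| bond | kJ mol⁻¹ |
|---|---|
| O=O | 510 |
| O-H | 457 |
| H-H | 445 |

Bonds broken (reactants):
  O-H: 4 × 457 = 1828
  Σ(broken) = 1828 kJ
Bonds formed (products):
  H-H: 2 × 445 = 890
  O=O: 1 × 510 = 510
  Σ(formed) = 1400 kJ
ΔH = Σ(broken) − Σ(formed) = 1828 − 1400 = +428 kJ

ΔH ≈ +428 kJ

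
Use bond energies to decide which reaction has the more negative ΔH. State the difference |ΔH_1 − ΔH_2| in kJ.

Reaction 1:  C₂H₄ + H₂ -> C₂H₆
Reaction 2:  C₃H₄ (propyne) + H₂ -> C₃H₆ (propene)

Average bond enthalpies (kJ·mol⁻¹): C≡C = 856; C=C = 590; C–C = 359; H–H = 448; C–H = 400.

Reaction 1:
  Bonds broken (reactants):
    C–H: 4 × 400 = 1600
    C=C: 1 × 590 = 590
    H–H: 1 × 448 = 448
    Σ(broken) = 2638 kJ
  Bonds formed (products):
    C–C: 1 × 359 = 359
    C–H: 6 × 400 = 2400
    Σ(formed) = 2759 kJ
  ΔH_1 = 2638 − 2759 = −121 kJ
Reaction 2:
  Bonds broken (reactants):
    C≡C: 1 × 856 = 856
    C–C: 1 × 359 = 359
    C–H: 4 × 400 = 1600
    H–H: 1 × 448 = 448
    Σ(broken) = 3263 kJ
  Bonds formed (products):
    C–C: 1 × 359 = 359
    C–H: 6 × 400 = 2400
    C=C: 1 × 590 = 590
    Σ(formed) = 3349 kJ
  ΔH_2 = 3263 − 3349 = −86 kJ
ΔH_1 − ΔH_2 = −35 kJ, so reaction 1 has the more negative ΔH; |ΔH_1 − ΔH_2| = 35 kJ.

Reaction 1, by 35 kJ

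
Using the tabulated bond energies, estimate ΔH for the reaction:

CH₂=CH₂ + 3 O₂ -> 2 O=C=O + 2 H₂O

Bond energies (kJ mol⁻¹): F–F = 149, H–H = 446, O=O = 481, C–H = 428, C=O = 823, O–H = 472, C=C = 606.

Bonds broken (reactants):
  C–H: 4 × 428 = 1712
  C=C: 1 × 606 = 606
  O=O: 3 × 481 = 1443
  Σ(broken) = 3761 kJ
Bonds formed (products):
  C=O: 4 × 823 = 3292
  O–H: 4 × 472 = 1888
  Σ(formed) = 5180 kJ
ΔH = Σ(broken) − Σ(formed) = 3761 − 5180 = −1419 kJ

ΔH ≈ −1419 kJ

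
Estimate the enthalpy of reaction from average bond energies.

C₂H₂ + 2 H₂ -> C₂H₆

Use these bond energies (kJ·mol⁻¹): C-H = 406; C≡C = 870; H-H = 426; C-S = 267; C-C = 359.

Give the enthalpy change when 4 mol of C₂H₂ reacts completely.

ΔH = −1044 kJ

Bonds broken (reactants):
  C≡C: 1 × 870 = 870
  C-H: 2 × 406 = 812
  H-H: 2 × 426 = 852
  Σ(broken) = 2534 kJ
Bonds formed (products):
  C-C: 1 × 359 = 359
  C-H: 6 × 406 = 2436
  Σ(formed) = 2795 kJ
ΔH = Σ(broken) − Σ(formed) = 2534 − 2795 = −261 kJ
For 4× the reaction as written: 4 × (−261) = −1044 kJ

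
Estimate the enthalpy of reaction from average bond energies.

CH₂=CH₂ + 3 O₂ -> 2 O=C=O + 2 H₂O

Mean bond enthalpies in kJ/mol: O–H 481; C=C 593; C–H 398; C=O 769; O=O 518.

Bonds broken (reactants):
  C–H: 4 × 398 = 1592
  C=C: 1 × 593 = 593
  O=O: 3 × 518 = 1554
  Σ(broken) = 3739 kJ
Bonds formed (products):
  C=O: 4 × 769 = 3076
  O–H: 4 × 481 = 1924
  Σ(formed) = 5000 kJ
ΔH = Σ(broken) − Σ(formed) = 3739 − 5000 = −1261 kJ

ΔH ≈ −1261 kJ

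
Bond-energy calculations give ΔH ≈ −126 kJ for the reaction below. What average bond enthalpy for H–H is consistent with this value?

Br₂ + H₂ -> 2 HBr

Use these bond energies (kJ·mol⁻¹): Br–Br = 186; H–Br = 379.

D(H–H) ≈ 446 kJ/mol

Let D be the H–H bond energy.
Σ(broken) = 1×186 + 1×D = 186 + D
Σ(formed) = 2×379 = 758
ΔH = Σ(broken) − Σ(formed) = (186 + D) − (758) = −572 + D
Setting this equal to −126 kJ gives D = 446 kJ/mol.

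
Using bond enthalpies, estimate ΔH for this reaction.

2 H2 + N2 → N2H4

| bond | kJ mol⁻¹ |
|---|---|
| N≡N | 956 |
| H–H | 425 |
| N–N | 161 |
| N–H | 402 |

Bonds broken (reactants):
  H–H: 2 × 425 = 850
  N≡N: 1 × 956 = 956
  Σ(broken) = 1806 kJ
Bonds formed (products):
  N–H: 4 × 402 = 1608
  N–N: 1 × 161 = 161
  Σ(formed) = 1769 kJ
ΔH = Σ(broken) − Σ(formed) = 1806 − 1769 = +37 kJ

ΔH ≈ +37 kJ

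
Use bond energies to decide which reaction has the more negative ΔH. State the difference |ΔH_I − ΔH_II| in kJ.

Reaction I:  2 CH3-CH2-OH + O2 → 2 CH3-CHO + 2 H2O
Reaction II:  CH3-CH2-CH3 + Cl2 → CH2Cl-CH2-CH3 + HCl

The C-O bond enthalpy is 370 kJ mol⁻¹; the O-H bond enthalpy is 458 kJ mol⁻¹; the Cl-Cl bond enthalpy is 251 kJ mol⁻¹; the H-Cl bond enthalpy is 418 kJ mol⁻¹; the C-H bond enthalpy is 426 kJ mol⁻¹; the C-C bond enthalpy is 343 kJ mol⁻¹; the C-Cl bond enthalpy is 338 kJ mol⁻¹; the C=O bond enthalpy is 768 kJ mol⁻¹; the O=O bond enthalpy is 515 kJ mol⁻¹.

Reaction I:
  Bonds broken (reactants):
    C-C: 2 × 343 = 686
    C-H: 10 × 426 = 4260
    C-O: 2 × 370 = 740
    O-H: 2 × 458 = 916
    O=O: 1 × 515 = 515
    Σ(broken) = 7117 kJ
  Bonds formed (products):
    C-C: 2 × 343 = 686
    C-H: 8 × 426 = 3408
    C=O: 2 × 768 = 1536
    O-H: 4 × 458 = 1832
    Σ(formed) = 7462 kJ
  ΔH_I = 7117 − 7462 = −345 kJ
Reaction II:
  Bonds broken (reactants):
    C-C: 2 × 343 = 686
    C-H: 8 × 426 = 3408
    Cl-Cl: 1 × 251 = 251
    Σ(broken) = 4345 kJ
  Bonds formed (products):
    C-C: 2 × 343 = 686
    C-Cl: 1 × 338 = 338
    C-H: 7 × 426 = 2982
    H-Cl: 1 × 418 = 418
    Σ(formed) = 4424 kJ
  ΔH_II = 4345 − 4424 = −79 kJ
ΔH_I − ΔH_II = −266 kJ, so reaction I has the more negative ΔH; |ΔH_I − ΔH_II| = 266 kJ.

Reaction I, by 266 kJ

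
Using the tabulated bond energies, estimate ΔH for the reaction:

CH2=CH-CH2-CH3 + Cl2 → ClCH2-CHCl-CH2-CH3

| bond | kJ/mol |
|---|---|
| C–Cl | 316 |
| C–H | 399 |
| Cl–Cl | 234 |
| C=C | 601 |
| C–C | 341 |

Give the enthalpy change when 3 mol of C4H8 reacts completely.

Bonds broken (reactants):
  C–C: 2 × 341 = 682
  C–H: 8 × 399 = 3192
  C=C: 1 × 601 = 601
  Cl–Cl: 1 × 234 = 234
  Σ(broken) = 4709 kJ
Bonds formed (products):
  C–C: 3 × 341 = 1023
  C–Cl: 2 × 316 = 632
  C–H: 8 × 399 = 3192
  Σ(formed) = 4847 kJ
ΔH = Σ(broken) − Σ(formed) = 4709 − 4847 = −138 kJ
For 3× the reaction as written: 3 × (−138) = −414 kJ

ΔH = −414 kJ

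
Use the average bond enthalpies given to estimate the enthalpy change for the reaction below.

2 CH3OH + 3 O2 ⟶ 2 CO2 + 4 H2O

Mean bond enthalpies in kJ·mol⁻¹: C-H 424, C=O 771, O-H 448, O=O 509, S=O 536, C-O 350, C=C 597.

Bonds broken (reactants):
  C-H: 6 × 424 = 2544
  C-O: 2 × 350 = 700
  O-H: 2 × 448 = 896
  O=O: 3 × 509 = 1527
  Σ(broken) = 5667 kJ
Bonds formed (products):
  C=O: 4 × 771 = 3084
  O-H: 8 × 448 = 3584
  Σ(formed) = 6668 kJ
ΔH = Σ(broken) − Σ(formed) = 5667 − 6668 = −1001 kJ

ΔH ≈ −1001 kJ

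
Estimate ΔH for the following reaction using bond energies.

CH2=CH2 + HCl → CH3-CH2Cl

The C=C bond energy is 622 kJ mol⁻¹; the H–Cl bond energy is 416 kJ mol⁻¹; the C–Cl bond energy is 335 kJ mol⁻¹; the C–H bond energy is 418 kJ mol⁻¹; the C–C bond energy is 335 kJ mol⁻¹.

Bonds broken (reactants):
  C–H: 4 × 418 = 1672
  C=C: 1 × 622 = 622
  H–Cl: 1 × 416 = 416
  Σ(broken) = 2710 kJ
Bonds formed (products):
  C–C: 1 × 335 = 335
  C–Cl: 1 × 335 = 335
  C–H: 5 × 418 = 2090
  Σ(formed) = 2760 kJ
ΔH = Σ(broken) − Σ(formed) = 2710 − 2760 = −50 kJ

ΔH ≈ −50 kJ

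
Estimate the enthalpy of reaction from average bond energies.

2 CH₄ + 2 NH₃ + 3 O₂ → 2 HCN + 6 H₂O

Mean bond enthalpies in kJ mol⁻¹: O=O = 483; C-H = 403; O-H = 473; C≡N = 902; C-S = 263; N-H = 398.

Bonds broken (reactants):
  C-H: 8 × 403 = 3224
  N-H: 6 × 398 = 2388
  O=O: 3 × 483 = 1449
  Σ(broken) = 7061 kJ
Bonds formed (products):
  C≡N: 2 × 902 = 1804
  C-H: 2 × 403 = 806
  O-H: 12 × 473 = 5676
  Σ(formed) = 8286 kJ
ΔH = Σ(broken) − Σ(formed) = 7061 − 8286 = −1225 kJ

ΔH ≈ −1225 kJ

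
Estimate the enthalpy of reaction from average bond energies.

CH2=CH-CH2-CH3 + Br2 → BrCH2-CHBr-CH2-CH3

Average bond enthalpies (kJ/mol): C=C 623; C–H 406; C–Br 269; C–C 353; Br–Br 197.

ΔH ≈ −71 kJ

Bonds broken (reactants):
  Br–Br: 1 × 197 = 197
  C–C: 2 × 353 = 706
  C–H: 8 × 406 = 3248
  C=C: 1 × 623 = 623
  Σ(broken) = 4774 kJ
Bonds formed (products):
  C–Br: 2 × 269 = 538
  C–C: 3 × 353 = 1059
  C–H: 8 × 406 = 3248
  Σ(formed) = 4845 kJ
ΔH = Σ(broken) − Σ(formed) = 4774 − 4845 = −71 kJ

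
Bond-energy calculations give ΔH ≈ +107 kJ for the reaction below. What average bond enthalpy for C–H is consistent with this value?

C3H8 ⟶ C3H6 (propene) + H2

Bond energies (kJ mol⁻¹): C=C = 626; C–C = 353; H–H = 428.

D(C–H) ≈ 404 kJ/mol

Let D be the C–H bond energy.
Σ(broken) = 2×353 + 8×D = 706 + 8D
Σ(formed) = 1×353 + 6×D + 1×626 + 1×428 = 1407 + 6D
ΔH = Σ(broken) − Σ(formed) = (706 + 8D) − (1407 + 6D) = −701 + 2D
Setting this equal to +107 kJ gives 2D = 808, so D = 404 kJ/mol.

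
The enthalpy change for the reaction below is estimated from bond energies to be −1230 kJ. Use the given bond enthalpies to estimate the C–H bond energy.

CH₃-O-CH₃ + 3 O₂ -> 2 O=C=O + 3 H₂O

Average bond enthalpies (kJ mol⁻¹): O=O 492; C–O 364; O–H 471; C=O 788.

Let D be the C–H bond energy.
Σ(broken) = 6×D + 2×364 + 3×492 = 2204 + 6D
Σ(formed) = 4×788 + 6×471 = 5978
ΔH = Σ(broken) − Σ(formed) = (2204 + 6D) − (5978) = −3774 + 6D
Setting this equal to −1230 kJ gives 6D = 2544, so D = 424 kJ/mol.

D(C–H) ≈ 424 kJ/mol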